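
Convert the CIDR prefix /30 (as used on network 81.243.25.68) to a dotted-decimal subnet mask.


/30 means 30 network bits, 2 host bits
Binary: 11111111111111111111111111111100
Mask: 255.255.255.252


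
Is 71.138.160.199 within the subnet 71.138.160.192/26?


Subnet network: 71.138.160.192
Test IP AND mask: 71.138.160.192
Yes, 71.138.160.199 is in 71.138.160.192/26


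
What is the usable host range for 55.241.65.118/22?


Network: 55.241.64.0
Broadcast: 55.241.67.255
First usable = network + 1
Last usable = broadcast - 1
Range: 55.241.64.1 to 55.241.67.254


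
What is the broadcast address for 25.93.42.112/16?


Network: 25.93.0.0/16
Host bits = 16
Set all host bits to 1:
Broadcast: 25.93.255.255


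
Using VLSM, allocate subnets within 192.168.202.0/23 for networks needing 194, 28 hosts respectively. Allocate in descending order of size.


194 hosts -> /24 (254 usable): 192.168.202.0/24
28 hosts -> /27 (30 usable): 192.168.203.0/27
Allocation: 192.168.202.0/24 (194 hosts, 254 usable); 192.168.203.0/27 (28 hosts, 30 usable)


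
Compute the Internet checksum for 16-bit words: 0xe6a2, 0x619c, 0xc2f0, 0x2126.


Sum all words (with carry folding):
+ 0xe6a2 = 0xe6a2
+ 0x619c = 0x483f
+ 0xc2f0 = 0x0b30
+ 0x2126 = 0x2c56
One's complement: ~0x2c56
Checksum = 0xd3a9


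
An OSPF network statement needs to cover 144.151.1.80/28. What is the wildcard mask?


Subnet mask: 255.255.255.240
Wildcard = 255.255.255.255 - subnet mask
255 - 255 = 0
255 - 255 = 0
255 - 255 = 0
255 - 240 = 15
Wildcard: 0.0.0.15


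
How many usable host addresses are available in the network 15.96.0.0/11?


Host bits = 32 - 11 = 21
Total addresses = 2^21 = 2097152
Usable = total - 2 (network and broadcast)
Usable hosts: 2097150


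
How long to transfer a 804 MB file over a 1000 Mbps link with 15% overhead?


Effective throughput = 1000 * (1 - 15/100) = 850 Mbps
File size in Mb = 804 * 8 = 6432 Mb
Time = 6432 / 850
Time = 7.5671 seconds


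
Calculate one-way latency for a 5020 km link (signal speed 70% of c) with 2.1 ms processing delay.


Speed = 0.7 * 3e5 km/s = 210000 km/s
Propagation delay = 5020 / 210000 = 0.0239 s = 23.9048 ms
Processing delay = 2.1 ms
Total one-way latency = 26.0048 ms


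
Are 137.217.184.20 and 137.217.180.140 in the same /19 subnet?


Mask: 255.255.224.0
137.217.184.20 AND mask = 137.217.160.0
137.217.180.140 AND mask = 137.217.160.0
Yes, same subnet (137.217.160.0)


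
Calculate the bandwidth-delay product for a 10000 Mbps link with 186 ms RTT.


BDP = bandwidth * RTT
= 10000 Mbps * 186 ms
= 10000 * 1e6 * 186 / 1000 bits
= 1860000000 bits
= 232500000 bytes
= 227050.7812 KB
BDP = 1860000000 bits (232500000 bytes)


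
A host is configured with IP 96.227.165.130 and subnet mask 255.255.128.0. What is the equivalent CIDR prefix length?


Binary: 11111111.11111111.10000000.00000000
Count leading 1s
Prefix: /17


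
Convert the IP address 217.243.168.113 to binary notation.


217 = 11011001
243 = 11110011
168 = 10101000
113 = 01110001
Binary: 11011001.11110011.10101000.01110001


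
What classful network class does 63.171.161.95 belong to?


First octet: 63
Binary: 00111111
0xxxxxxx -> Class A (1-126)
Class A, default mask 255.0.0.0 (/8)


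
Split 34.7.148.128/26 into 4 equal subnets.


New prefix = 26 + 2 = 28
Each subnet has 16 addresses
  34.7.148.128/28
  34.7.148.144/28
  34.7.148.160/28
  34.7.148.176/28
Subnets: 34.7.148.128/28, 34.7.148.144/28, 34.7.148.160/28, 34.7.148.176/28


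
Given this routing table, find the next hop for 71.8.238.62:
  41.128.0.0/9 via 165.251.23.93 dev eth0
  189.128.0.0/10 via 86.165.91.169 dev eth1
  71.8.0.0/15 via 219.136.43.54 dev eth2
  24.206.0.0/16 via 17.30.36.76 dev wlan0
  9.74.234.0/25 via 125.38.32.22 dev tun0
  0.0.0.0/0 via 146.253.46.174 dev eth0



Longest prefix match for 71.8.238.62:
  /9 41.128.0.0: no
  /10 189.128.0.0: no
  /15 71.8.0.0: MATCH
  /16 24.206.0.0: no
  /25 9.74.234.0: no
  /0 0.0.0.0: MATCH
Selected: next-hop 219.136.43.54 via eth2 (matched /15)


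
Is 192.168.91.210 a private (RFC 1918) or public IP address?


RFC 1918 private ranges:
  10.0.0.0/8 (10.0.0.0 - 10.255.255.255)
  172.16.0.0/12 (172.16.0.0 - 172.31.255.255)
  192.168.0.0/16 (192.168.0.0 - 192.168.255.255)
Private (in 192.168.0.0/16)


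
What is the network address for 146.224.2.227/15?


IP:   10010010.11100000.00000010.11100011
Mask: 11111111.11111110.00000000.00000000
AND operation:
Net:  10010010.11100000.00000000.00000000
Network: 146.224.0.0/15


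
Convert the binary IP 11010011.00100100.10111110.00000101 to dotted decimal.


11010011 = 211
00100100 = 36
10111110 = 190
00000101 = 5
IP: 211.36.190.5


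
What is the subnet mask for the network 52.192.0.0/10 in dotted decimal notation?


/10 means 10 network bits, 22 host bits
Binary: 11111111110000000000000000000000
Mask: 255.192.0.0


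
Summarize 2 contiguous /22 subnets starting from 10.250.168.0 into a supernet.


Original prefix: /22
Number of subnets: 2 = 2^1
New prefix = 22 - 1 = 21
Supernet: 10.250.168.0/21


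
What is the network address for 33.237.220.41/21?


IP:   00100001.11101101.11011100.00101001
Mask: 11111111.11111111.11111000.00000000
AND operation:
Net:  00100001.11101101.11011000.00000000
Network: 33.237.216.0/21


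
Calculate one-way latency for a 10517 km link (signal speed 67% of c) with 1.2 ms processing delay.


Speed = 0.67 * 3e5 km/s = 201000 km/s
Propagation delay = 10517 / 201000 = 0.0523 s = 52.3234 ms
Processing delay = 1.2 ms
Total one-way latency = 53.5234 ms


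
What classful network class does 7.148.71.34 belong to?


First octet: 7
Binary: 00000111
0xxxxxxx -> Class A (1-126)
Class A, default mask 255.0.0.0 (/8)


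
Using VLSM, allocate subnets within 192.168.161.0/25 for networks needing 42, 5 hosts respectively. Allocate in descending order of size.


42 hosts -> /26 (62 usable): 192.168.161.0/26
5 hosts -> /29 (6 usable): 192.168.161.64/29
Allocation: 192.168.161.0/26 (42 hosts, 62 usable); 192.168.161.64/29 (5 hosts, 6 usable)


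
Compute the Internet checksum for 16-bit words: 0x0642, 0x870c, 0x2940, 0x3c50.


Sum all words (with carry folding):
+ 0x0642 = 0x0642
+ 0x870c = 0x8d4e
+ 0x2940 = 0xb68e
+ 0x3c50 = 0xf2de
One's complement: ~0xf2de
Checksum = 0x0d21


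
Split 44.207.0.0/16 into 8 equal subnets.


New prefix = 16 + 3 = 19
Each subnet has 8192 addresses
  44.207.0.0/19
  44.207.32.0/19
  44.207.64.0/19
  44.207.96.0/19
  44.207.128.0/19
  44.207.160.0/19
  44.207.192.0/19
  44.207.224.0/19
Subnets: 44.207.0.0/19, 44.207.32.0/19, 44.207.64.0/19, 44.207.96.0/19, 44.207.128.0/19, 44.207.160.0/19, 44.207.192.0/19, 44.207.224.0/19


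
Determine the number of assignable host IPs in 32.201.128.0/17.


Host bits = 32 - 17 = 15
Total addresses = 2^15 = 32768
Usable = total - 2 (network and broadcast)
Usable hosts: 32766


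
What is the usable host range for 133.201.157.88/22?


Network: 133.201.156.0
Broadcast: 133.201.159.255
First usable = network + 1
Last usable = broadcast - 1
Range: 133.201.156.1 to 133.201.159.254


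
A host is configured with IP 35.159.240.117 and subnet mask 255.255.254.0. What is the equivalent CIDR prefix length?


Binary: 11111111.11111111.11111110.00000000
Count leading 1s
Prefix: /23


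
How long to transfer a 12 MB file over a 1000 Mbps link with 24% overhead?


Effective throughput = 1000 * (1 - 24/100) = 760 Mbps
File size in Mb = 12 * 8 = 96 Mb
Time = 96 / 760
Time = 0.1263 seconds


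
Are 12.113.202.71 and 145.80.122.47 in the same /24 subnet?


Mask: 255.255.255.0
12.113.202.71 AND mask = 12.113.202.0
145.80.122.47 AND mask = 145.80.122.0
No, different subnets (12.113.202.0 vs 145.80.122.0)


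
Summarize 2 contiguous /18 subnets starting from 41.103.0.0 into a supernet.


Original prefix: /18
Number of subnets: 2 = 2^1
New prefix = 18 - 1 = 17
Supernet: 41.103.0.0/17


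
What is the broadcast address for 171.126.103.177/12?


Network: 171.112.0.0/12
Host bits = 20
Set all host bits to 1:
Broadcast: 171.127.255.255


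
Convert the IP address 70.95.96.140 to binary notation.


70 = 01000110
95 = 01011111
96 = 01100000
140 = 10001100
Binary: 01000110.01011111.01100000.10001100


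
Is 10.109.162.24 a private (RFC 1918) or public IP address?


RFC 1918 private ranges:
  10.0.0.0/8 (10.0.0.0 - 10.255.255.255)
  172.16.0.0/12 (172.16.0.0 - 172.31.255.255)
  192.168.0.0/16 (192.168.0.0 - 192.168.255.255)
Private (in 10.0.0.0/8)


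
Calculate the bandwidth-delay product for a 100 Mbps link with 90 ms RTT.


BDP = bandwidth * RTT
= 100 Mbps * 90 ms
= 100 * 1e6 * 90 / 1000 bits
= 9000000 bits
= 1125000 bytes
= 1098.6328 KB
BDP = 9000000 bits (1125000 bytes)


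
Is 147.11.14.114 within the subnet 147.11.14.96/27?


Subnet network: 147.11.14.96
Test IP AND mask: 147.11.14.96
Yes, 147.11.14.114 is in 147.11.14.96/27


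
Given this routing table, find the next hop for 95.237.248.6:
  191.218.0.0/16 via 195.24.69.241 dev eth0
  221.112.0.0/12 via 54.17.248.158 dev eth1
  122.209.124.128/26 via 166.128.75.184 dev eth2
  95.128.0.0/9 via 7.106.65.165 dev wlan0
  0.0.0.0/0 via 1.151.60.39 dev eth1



Longest prefix match for 95.237.248.6:
  /16 191.218.0.0: no
  /12 221.112.0.0: no
  /26 122.209.124.128: no
  /9 95.128.0.0: MATCH
  /0 0.0.0.0: MATCH
Selected: next-hop 7.106.65.165 via wlan0 (matched /9)


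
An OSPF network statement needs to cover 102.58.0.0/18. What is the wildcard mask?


Subnet mask: 255.255.192.0
Wildcard = 255.255.255.255 - subnet mask
255 - 255 = 0
255 - 255 = 0
255 - 192 = 63
255 - 0 = 255
Wildcard: 0.0.63.255


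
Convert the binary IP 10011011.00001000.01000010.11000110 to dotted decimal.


10011011 = 155
00001000 = 8
01000010 = 66
11000110 = 198
IP: 155.8.66.198


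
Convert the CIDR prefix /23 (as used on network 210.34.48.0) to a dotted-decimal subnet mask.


/23 means 23 network bits, 9 host bits
Binary: 11111111111111111111111000000000
Mask: 255.255.254.0


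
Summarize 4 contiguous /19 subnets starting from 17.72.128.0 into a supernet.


Original prefix: /19
Number of subnets: 4 = 2^2
New prefix = 19 - 2 = 17
Supernet: 17.72.128.0/17


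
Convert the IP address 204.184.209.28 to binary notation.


204 = 11001100
184 = 10111000
209 = 11010001
28 = 00011100
Binary: 11001100.10111000.11010001.00011100


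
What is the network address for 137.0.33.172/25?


IP:   10001001.00000000.00100001.10101100
Mask: 11111111.11111111.11111111.10000000
AND operation:
Net:  10001001.00000000.00100001.10000000
Network: 137.0.33.128/25


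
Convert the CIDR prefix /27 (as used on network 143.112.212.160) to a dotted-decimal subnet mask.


/27 means 27 network bits, 5 host bits
Binary: 11111111111111111111111111100000
Mask: 255.255.255.224


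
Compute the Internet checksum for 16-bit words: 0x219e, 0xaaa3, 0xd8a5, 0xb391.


Sum all words (with carry folding):
+ 0x219e = 0x219e
+ 0xaaa3 = 0xcc41
+ 0xd8a5 = 0xa4e7
+ 0xb391 = 0x5879
One's complement: ~0x5879
Checksum = 0xa786


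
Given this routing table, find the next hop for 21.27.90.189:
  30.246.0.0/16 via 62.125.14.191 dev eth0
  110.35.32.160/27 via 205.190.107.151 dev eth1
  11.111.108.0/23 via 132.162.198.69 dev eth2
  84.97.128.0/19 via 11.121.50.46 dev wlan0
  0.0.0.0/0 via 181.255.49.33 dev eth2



Longest prefix match for 21.27.90.189:
  /16 30.246.0.0: no
  /27 110.35.32.160: no
  /23 11.111.108.0: no
  /19 84.97.128.0: no
  /0 0.0.0.0: MATCH
Selected: next-hop 181.255.49.33 via eth2 (matched /0)


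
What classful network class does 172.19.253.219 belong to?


First octet: 172
Binary: 10101100
10xxxxxx -> Class B (128-191)
Class B, default mask 255.255.0.0 (/16)


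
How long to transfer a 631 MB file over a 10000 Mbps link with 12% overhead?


Effective throughput = 10000 * (1 - 12/100) = 8800 Mbps
File size in Mb = 631 * 8 = 5048 Mb
Time = 5048 / 8800
Time = 0.5736 seconds


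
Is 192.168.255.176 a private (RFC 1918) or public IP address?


RFC 1918 private ranges:
  10.0.0.0/8 (10.0.0.0 - 10.255.255.255)
  172.16.0.0/12 (172.16.0.0 - 172.31.255.255)
  192.168.0.0/16 (192.168.0.0 - 192.168.255.255)
Private (in 192.168.0.0/16)


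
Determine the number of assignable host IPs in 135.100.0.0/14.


Host bits = 32 - 14 = 18
Total addresses = 2^18 = 262144
Usable = total - 2 (network and broadcast)
Usable hosts: 262142


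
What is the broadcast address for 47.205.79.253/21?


Network: 47.205.72.0/21
Host bits = 11
Set all host bits to 1:
Broadcast: 47.205.79.255


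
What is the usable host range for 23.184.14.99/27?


Network: 23.184.14.96
Broadcast: 23.184.14.127
First usable = network + 1
Last usable = broadcast - 1
Range: 23.184.14.97 to 23.184.14.126


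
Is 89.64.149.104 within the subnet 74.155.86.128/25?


Subnet network: 74.155.86.128
Test IP AND mask: 89.64.149.0
No, 89.64.149.104 is not in 74.155.86.128/25


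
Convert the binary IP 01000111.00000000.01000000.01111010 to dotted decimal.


01000111 = 71
00000000 = 0
01000000 = 64
01111010 = 122
IP: 71.0.64.122


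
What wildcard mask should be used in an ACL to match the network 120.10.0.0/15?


Subnet mask: 255.254.0.0
Wildcard = 255.255.255.255 - subnet mask
255 - 255 = 0
255 - 254 = 1
255 - 0 = 255
255 - 0 = 255
Wildcard: 0.1.255.255


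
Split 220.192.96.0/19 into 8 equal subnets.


New prefix = 19 + 3 = 22
Each subnet has 1024 addresses
  220.192.96.0/22
  220.192.100.0/22
  220.192.104.0/22
  220.192.108.0/22
  220.192.112.0/22
  220.192.116.0/22
  220.192.120.0/22
  220.192.124.0/22
Subnets: 220.192.96.0/22, 220.192.100.0/22, 220.192.104.0/22, 220.192.108.0/22, 220.192.112.0/22, 220.192.116.0/22, 220.192.120.0/22, 220.192.124.0/22


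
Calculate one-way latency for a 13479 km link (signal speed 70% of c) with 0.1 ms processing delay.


Speed = 0.7 * 3e5 km/s = 210000 km/s
Propagation delay = 13479 / 210000 = 0.0642 s = 64.1857 ms
Processing delay = 0.1 ms
Total one-way latency = 64.2857 ms


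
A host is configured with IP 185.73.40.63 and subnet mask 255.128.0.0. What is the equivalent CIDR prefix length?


Binary: 11111111.10000000.00000000.00000000
Count leading 1s
Prefix: /9


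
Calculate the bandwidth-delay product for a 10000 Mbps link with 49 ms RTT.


BDP = bandwidth * RTT
= 10000 Mbps * 49 ms
= 10000 * 1e6 * 49 / 1000 bits
= 490000000 bits
= 61250000 bytes
= 59814.4531 KB
BDP = 490000000 bits (61250000 bytes)


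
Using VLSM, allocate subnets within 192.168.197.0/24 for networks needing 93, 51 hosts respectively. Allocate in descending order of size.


93 hosts -> /25 (126 usable): 192.168.197.0/25
51 hosts -> /26 (62 usable): 192.168.197.128/26
Allocation: 192.168.197.0/25 (93 hosts, 126 usable); 192.168.197.128/26 (51 hosts, 62 usable)


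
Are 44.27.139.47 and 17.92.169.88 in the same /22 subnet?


Mask: 255.255.252.0
44.27.139.47 AND mask = 44.27.136.0
17.92.169.88 AND mask = 17.92.168.0
No, different subnets (44.27.136.0 vs 17.92.168.0)


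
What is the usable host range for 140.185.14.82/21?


Network: 140.185.8.0
Broadcast: 140.185.15.255
First usable = network + 1
Last usable = broadcast - 1
Range: 140.185.8.1 to 140.185.15.254


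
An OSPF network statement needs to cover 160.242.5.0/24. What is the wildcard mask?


Subnet mask: 255.255.255.0
Wildcard = 255.255.255.255 - subnet mask
255 - 255 = 0
255 - 255 = 0
255 - 255 = 0
255 - 0 = 255
Wildcard: 0.0.0.255


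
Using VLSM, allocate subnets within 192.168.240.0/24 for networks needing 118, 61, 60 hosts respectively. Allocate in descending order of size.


118 hosts -> /25 (126 usable): 192.168.240.0/25
61 hosts -> /26 (62 usable): 192.168.240.128/26
60 hosts -> /26 (62 usable): 192.168.240.192/26
Allocation: 192.168.240.0/25 (118 hosts, 126 usable); 192.168.240.128/26 (61 hosts, 62 usable); 192.168.240.192/26 (60 hosts, 62 usable)


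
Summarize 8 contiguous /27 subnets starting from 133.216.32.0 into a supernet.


Original prefix: /27
Number of subnets: 8 = 2^3
New prefix = 27 - 3 = 24
Supernet: 133.216.32.0/24


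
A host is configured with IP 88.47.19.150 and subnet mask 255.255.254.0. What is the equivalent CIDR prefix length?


Binary: 11111111.11111111.11111110.00000000
Count leading 1s
Prefix: /23


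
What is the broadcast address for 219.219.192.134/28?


Network: 219.219.192.128/28
Host bits = 4
Set all host bits to 1:
Broadcast: 219.219.192.143


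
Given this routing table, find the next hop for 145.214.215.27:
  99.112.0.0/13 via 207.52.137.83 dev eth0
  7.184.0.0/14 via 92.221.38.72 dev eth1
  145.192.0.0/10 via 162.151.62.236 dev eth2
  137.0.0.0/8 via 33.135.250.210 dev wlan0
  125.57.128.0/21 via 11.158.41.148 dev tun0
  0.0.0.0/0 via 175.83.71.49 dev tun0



Longest prefix match for 145.214.215.27:
  /13 99.112.0.0: no
  /14 7.184.0.0: no
  /10 145.192.0.0: MATCH
  /8 137.0.0.0: no
  /21 125.57.128.0: no
  /0 0.0.0.0: MATCH
Selected: next-hop 162.151.62.236 via eth2 (matched /10)


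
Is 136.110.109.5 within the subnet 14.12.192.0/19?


Subnet network: 14.12.192.0
Test IP AND mask: 136.110.96.0
No, 136.110.109.5 is not in 14.12.192.0/19


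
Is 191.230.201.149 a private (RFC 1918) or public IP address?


RFC 1918 private ranges:
  10.0.0.0/8 (10.0.0.0 - 10.255.255.255)
  172.16.0.0/12 (172.16.0.0 - 172.31.255.255)
  192.168.0.0/16 (192.168.0.0 - 192.168.255.255)
Public (not in any RFC 1918 range)


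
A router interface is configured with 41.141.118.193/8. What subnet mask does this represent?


/8 means 8 network bits, 24 host bits
Binary: 11111111000000000000000000000000
Mask: 255.0.0.0


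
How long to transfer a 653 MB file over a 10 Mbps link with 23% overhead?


Effective throughput = 10 * (1 - 23/100) = 7.7 Mbps
File size in Mb = 653 * 8 = 5224 Mb
Time = 5224 / 7.7
Time = 678.4416 seconds


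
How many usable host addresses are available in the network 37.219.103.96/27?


Host bits = 32 - 27 = 5
Total addresses = 2^5 = 32
Usable = total - 2 (network and broadcast)
Usable hosts: 30


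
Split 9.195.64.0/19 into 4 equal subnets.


New prefix = 19 + 2 = 21
Each subnet has 2048 addresses
  9.195.64.0/21
  9.195.72.0/21
  9.195.80.0/21
  9.195.88.0/21
Subnets: 9.195.64.0/21, 9.195.72.0/21, 9.195.80.0/21, 9.195.88.0/21


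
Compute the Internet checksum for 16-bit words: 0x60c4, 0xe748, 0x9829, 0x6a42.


Sum all words (with carry folding):
+ 0x60c4 = 0x60c4
+ 0xe748 = 0x480d
+ 0x9829 = 0xe036
+ 0x6a42 = 0x4a79
One's complement: ~0x4a79
Checksum = 0xb586


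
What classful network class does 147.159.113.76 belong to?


First octet: 147
Binary: 10010011
10xxxxxx -> Class B (128-191)
Class B, default mask 255.255.0.0 (/16)


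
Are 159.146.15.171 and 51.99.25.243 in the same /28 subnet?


Mask: 255.255.255.240
159.146.15.171 AND mask = 159.146.15.160
51.99.25.243 AND mask = 51.99.25.240
No, different subnets (159.146.15.160 vs 51.99.25.240)


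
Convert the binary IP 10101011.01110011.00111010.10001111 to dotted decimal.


10101011 = 171
01110011 = 115
00111010 = 58
10001111 = 143
IP: 171.115.58.143


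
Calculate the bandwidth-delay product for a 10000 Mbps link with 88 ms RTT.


BDP = bandwidth * RTT
= 10000 Mbps * 88 ms
= 10000 * 1e6 * 88 / 1000 bits
= 880000000 bits
= 110000000 bytes
= 107421.875 KB
BDP = 880000000 bits (110000000 bytes)


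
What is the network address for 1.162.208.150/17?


IP:   00000001.10100010.11010000.10010110
Mask: 11111111.11111111.10000000.00000000
AND operation:
Net:  00000001.10100010.10000000.00000000
Network: 1.162.128.0/17


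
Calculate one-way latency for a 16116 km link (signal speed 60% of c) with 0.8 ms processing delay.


Speed = 0.6 * 3e5 km/s = 180000 km/s
Propagation delay = 16116 / 180000 = 0.0895 s = 89.5333 ms
Processing delay = 0.8 ms
Total one-way latency = 90.3333 ms


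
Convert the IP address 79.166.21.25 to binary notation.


79 = 01001111
166 = 10100110
21 = 00010101
25 = 00011001
Binary: 01001111.10100110.00010101.00011001


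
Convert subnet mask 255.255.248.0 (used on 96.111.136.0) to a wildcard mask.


Subnet mask: 255.255.248.0
Wildcard = 255.255.255.255 - subnet mask
255 - 255 = 0
255 - 255 = 0
255 - 248 = 7
255 - 0 = 255
Wildcard: 0.0.7.255


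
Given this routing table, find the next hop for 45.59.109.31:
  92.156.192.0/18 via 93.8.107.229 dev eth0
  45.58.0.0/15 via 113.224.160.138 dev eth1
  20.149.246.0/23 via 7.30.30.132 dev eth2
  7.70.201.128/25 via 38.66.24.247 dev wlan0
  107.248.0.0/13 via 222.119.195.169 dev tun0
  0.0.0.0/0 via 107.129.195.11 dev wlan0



Longest prefix match for 45.59.109.31:
  /18 92.156.192.0: no
  /15 45.58.0.0: MATCH
  /23 20.149.246.0: no
  /25 7.70.201.128: no
  /13 107.248.0.0: no
  /0 0.0.0.0: MATCH
Selected: next-hop 113.224.160.138 via eth1 (matched /15)


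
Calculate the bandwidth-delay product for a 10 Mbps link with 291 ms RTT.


BDP = bandwidth * RTT
= 10 Mbps * 291 ms
= 10 * 1e6 * 291 / 1000 bits
= 2910000 bits
= 363750 bytes
= 355.2246 KB
BDP = 2910000 bits (363750 bytes)


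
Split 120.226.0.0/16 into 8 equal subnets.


New prefix = 16 + 3 = 19
Each subnet has 8192 addresses
  120.226.0.0/19
  120.226.32.0/19
  120.226.64.0/19
  120.226.96.0/19
  120.226.128.0/19
  120.226.160.0/19
  120.226.192.0/19
  120.226.224.0/19
Subnets: 120.226.0.0/19, 120.226.32.0/19, 120.226.64.0/19, 120.226.96.0/19, 120.226.128.0/19, 120.226.160.0/19, 120.226.192.0/19, 120.226.224.0/19


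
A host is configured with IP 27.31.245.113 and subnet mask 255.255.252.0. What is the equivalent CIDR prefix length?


Binary: 11111111.11111111.11111100.00000000
Count leading 1s
Prefix: /22


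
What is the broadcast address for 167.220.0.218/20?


Network: 167.220.0.0/20
Host bits = 12
Set all host bits to 1:
Broadcast: 167.220.15.255


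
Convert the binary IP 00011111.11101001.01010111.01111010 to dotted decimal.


00011111 = 31
11101001 = 233
01010111 = 87
01111010 = 122
IP: 31.233.87.122


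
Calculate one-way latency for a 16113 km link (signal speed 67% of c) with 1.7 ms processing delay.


Speed = 0.67 * 3e5 km/s = 201000 km/s
Propagation delay = 16113 / 201000 = 0.0802 s = 80.1642 ms
Processing delay = 1.7 ms
Total one-way latency = 81.8642 ms


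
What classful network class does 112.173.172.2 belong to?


First octet: 112
Binary: 01110000
0xxxxxxx -> Class A (1-126)
Class A, default mask 255.0.0.0 (/8)


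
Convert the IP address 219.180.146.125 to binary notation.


219 = 11011011
180 = 10110100
146 = 10010010
125 = 01111101
Binary: 11011011.10110100.10010010.01111101


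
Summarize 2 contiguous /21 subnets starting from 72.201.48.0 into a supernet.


Original prefix: /21
Number of subnets: 2 = 2^1
New prefix = 21 - 1 = 20
Supernet: 72.201.48.0/20


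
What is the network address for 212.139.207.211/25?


IP:   11010100.10001011.11001111.11010011
Mask: 11111111.11111111.11111111.10000000
AND operation:
Net:  11010100.10001011.11001111.10000000
Network: 212.139.207.128/25


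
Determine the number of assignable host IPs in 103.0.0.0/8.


Host bits = 32 - 8 = 24
Total addresses = 2^24 = 16777216
Usable = total - 2 (network and broadcast)
Usable hosts: 16777214


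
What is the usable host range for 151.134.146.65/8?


Network: 151.0.0.0
Broadcast: 151.255.255.255
First usable = network + 1
Last usable = broadcast - 1
Range: 151.0.0.1 to 151.255.255.254


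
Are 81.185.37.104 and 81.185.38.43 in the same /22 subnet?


Mask: 255.255.252.0
81.185.37.104 AND mask = 81.185.36.0
81.185.38.43 AND mask = 81.185.36.0
Yes, same subnet (81.185.36.0)


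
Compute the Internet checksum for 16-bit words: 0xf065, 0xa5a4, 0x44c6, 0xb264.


Sum all words (with carry folding):
+ 0xf065 = 0xf065
+ 0xa5a4 = 0x960a
+ 0x44c6 = 0xdad0
+ 0xb264 = 0x8d35
One's complement: ~0x8d35
Checksum = 0x72ca


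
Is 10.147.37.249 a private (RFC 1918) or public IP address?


RFC 1918 private ranges:
  10.0.0.0/8 (10.0.0.0 - 10.255.255.255)
  172.16.0.0/12 (172.16.0.0 - 172.31.255.255)
  192.168.0.0/16 (192.168.0.0 - 192.168.255.255)
Private (in 10.0.0.0/8)


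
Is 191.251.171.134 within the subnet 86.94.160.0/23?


Subnet network: 86.94.160.0
Test IP AND mask: 191.251.170.0
No, 191.251.171.134 is not in 86.94.160.0/23


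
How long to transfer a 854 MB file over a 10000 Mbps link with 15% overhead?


Effective throughput = 10000 * (1 - 15/100) = 8500 Mbps
File size in Mb = 854 * 8 = 6832 Mb
Time = 6832 / 8500
Time = 0.8038 seconds


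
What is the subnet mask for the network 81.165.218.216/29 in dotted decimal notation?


/29 means 29 network bits, 3 host bits
Binary: 11111111111111111111111111111000
Mask: 255.255.255.248


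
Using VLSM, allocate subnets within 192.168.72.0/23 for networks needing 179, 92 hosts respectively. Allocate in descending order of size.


179 hosts -> /24 (254 usable): 192.168.72.0/24
92 hosts -> /25 (126 usable): 192.168.73.0/25
Allocation: 192.168.72.0/24 (179 hosts, 254 usable); 192.168.73.0/25 (92 hosts, 126 usable)


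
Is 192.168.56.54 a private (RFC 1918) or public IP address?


RFC 1918 private ranges:
  10.0.0.0/8 (10.0.0.0 - 10.255.255.255)
  172.16.0.0/12 (172.16.0.0 - 172.31.255.255)
  192.168.0.0/16 (192.168.0.0 - 192.168.255.255)
Private (in 192.168.0.0/16)


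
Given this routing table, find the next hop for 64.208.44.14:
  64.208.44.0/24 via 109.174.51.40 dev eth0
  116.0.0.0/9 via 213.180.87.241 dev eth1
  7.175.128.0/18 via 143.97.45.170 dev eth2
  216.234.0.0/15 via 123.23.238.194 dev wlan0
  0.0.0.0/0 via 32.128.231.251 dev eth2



Longest prefix match for 64.208.44.14:
  /24 64.208.44.0: MATCH
  /9 116.0.0.0: no
  /18 7.175.128.0: no
  /15 216.234.0.0: no
  /0 0.0.0.0: MATCH
Selected: next-hop 109.174.51.40 via eth0 (matched /24)


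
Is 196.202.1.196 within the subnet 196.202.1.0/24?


Subnet network: 196.202.1.0
Test IP AND mask: 196.202.1.0
Yes, 196.202.1.196 is in 196.202.1.0/24


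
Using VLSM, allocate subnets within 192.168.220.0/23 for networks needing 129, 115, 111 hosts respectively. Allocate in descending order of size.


129 hosts -> /24 (254 usable): 192.168.220.0/24
115 hosts -> /25 (126 usable): 192.168.221.0/25
111 hosts -> /25 (126 usable): 192.168.221.128/25
Allocation: 192.168.220.0/24 (129 hosts, 254 usable); 192.168.221.0/25 (115 hosts, 126 usable); 192.168.221.128/25 (111 hosts, 126 usable)


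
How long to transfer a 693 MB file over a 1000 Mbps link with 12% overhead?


Effective throughput = 1000 * (1 - 12/100) = 880 Mbps
File size in Mb = 693 * 8 = 5544 Mb
Time = 5544 / 880
Time = 6.3 seconds


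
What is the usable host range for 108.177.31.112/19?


Network: 108.177.0.0
Broadcast: 108.177.31.255
First usable = network + 1
Last usable = broadcast - 1
Range: 108.177.0.1 to 108.177.31.254


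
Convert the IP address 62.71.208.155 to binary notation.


62 = 00111110
71 = 01000111
208 = 11010000
155 = 10011011
Binary: 00111110.01000111.11010000.10011011


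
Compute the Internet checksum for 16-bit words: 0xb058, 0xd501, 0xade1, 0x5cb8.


Sum all words (with carry folding):
+ 0xb058 = 0xb058
+ 0xd501 = 0x855a
+ 0xade1 = 0x333c
+ 0x5cb8 = 0x8ff4
One's complement: ~0x8ff4
Checksum = 0x700b


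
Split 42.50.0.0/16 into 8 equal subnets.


New prefix = 16 + 3 = 19
Each subnet has 8192 addresses
  42.50.0.0/19
  42.50.32.0/19
  42.50.64.0/19
  42.50.96.0/19
  42.50.128.0/19
  42.50.160.0/19
  42.50.192.0/19
  42.50.224.0/19
Subnets: 42.50.0.0/19, 42.50.32.0/19, 42.50.64.0/19, 42.50.96.0/19, 42.50.128.0/19, 42.50.160.0/19, 42.50.192.0/19, 42.50.224.0/19


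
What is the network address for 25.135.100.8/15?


IP:   00011001.10000111.01100100.00001000
Mask: 11111111.11111110.00000000.00000000
AND operation:
Net:  00011001.10000110.00000000.00000000
Network: 25.134.0.0/15


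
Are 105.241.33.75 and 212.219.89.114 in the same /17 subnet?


Mask: 255.255.128.0
105.241.33.75 AND mask = 105.241.0.0
212.219.89.114 AND mask = 212.219.0.0
No, different subnets (105.241.0.0 vs 212.219.0.0)


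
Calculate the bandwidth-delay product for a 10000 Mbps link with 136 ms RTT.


BDP = bandwidth * RTT
= 10000 Mbps * 136 ms
= 10000 * 1e6 * 136 / 1000 bits
= 1360000000 bits
= 170000000 bytes
= 166015.625 KB
BDP = 1360000000 bits (170000000 bytes)


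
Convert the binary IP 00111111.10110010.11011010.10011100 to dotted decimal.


00111111 = 63
10110010 = 178
11011010 = 218
10011100 = 156
IP: 63.178.218.156


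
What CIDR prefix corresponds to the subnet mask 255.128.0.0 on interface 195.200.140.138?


Binary: 11111111.10000000.00000000.00000000
Count leading 1s
Prefix: /9


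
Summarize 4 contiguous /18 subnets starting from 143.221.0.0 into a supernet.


Original prefix: /18
Number of subnets: 4 = 2^2
New prefix = 18 - 2 = 16
Supernet: 143.221.0.0/16


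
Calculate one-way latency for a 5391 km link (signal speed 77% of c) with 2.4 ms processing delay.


Speed = 0.77 * 3e5 km/s = 231000 km/s
Propagation delay = 5391 / 231000 = 0.0233 s = 23.3377 ms
Processing delay = 2.4 ms
Total one-way latency = 25.7377 ms


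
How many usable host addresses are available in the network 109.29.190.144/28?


Host bits = 32 - 28 = 4
Total addresses = 2^4 = 16
Usable = total - 2 (network and broadcast)
Usable hosts: 14


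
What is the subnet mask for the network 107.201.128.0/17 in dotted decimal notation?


/17 means 17 network bits, 15 host bits
Binary: 11111111111111111000000000000000
Mask: 255.255.128.0


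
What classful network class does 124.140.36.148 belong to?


First octet: 124
Binary: 01111100
0xxxxxxx -> Class A (1-126)
Class A, default mask 255.0.0.0 (/8)


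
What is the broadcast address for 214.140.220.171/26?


Network: 214.140.220.128/26
Host bits = 6
Set all host bits to 1:
Broadcast: 214.140.220.191


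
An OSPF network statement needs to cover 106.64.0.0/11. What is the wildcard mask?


Subnet mask: 255.224.0.0
Wildcard = 255.255.255.255 - subnet mask
255 - 255 = 0
255 - 224 = 31
255 - 0 = 255
255 - 0 = 255
Wildcard: 0.31.255.255


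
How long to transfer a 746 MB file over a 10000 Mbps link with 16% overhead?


Effective throughput = 10000 * (1 - 16/100) = 8400 Mbps
File size in Mb = 746 * 8 = 5968 Mb
Time = 5968 / 8400
Time = 0.7105 seconds


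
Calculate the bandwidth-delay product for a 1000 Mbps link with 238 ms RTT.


BDP = bandwidth * RTT
= 1000 Mbps * 238 ms
= 1000 * 1e6 * 238 / 1000 bits
= 238000000 bits
= 29750000 bytes
= 29052.7344 KB
BDP = 238000000 bits (29750000 bytes)


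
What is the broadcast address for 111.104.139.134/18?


Network: 111.104.128.0/18
Host bits = 14
Set all host bits to 1:
Broadcast: 111.104.191.255


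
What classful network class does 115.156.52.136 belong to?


First octet: 115
Binary: 01110011
0xxxxxxx -> Class A (1-126)
Class A, default mask 255.0.0.0 (/8)


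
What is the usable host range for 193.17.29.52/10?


Network: 193.0.0.0
Broadcast: 193.63.255.255
First usable = network + 1
Last usable = broadcast - 1
Range: 193.0.0.1 to 193.63.255.254


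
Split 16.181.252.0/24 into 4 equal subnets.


New prefix = 24 + 2 = 26
Each subnet has 64 addresses
  16.181.252.0/26
  16.181.252.64/26
  16.181.252.128/26
  16.181.252.192/26
Subnets: 16.181.252.0/26, 16.181.252.64/26, 16.181.252.128/26, 16.181.252.192/26


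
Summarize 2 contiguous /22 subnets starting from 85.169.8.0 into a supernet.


Original prefix: /22
Number of subnets: 2 = 2^1
New prefix = 22 - 1 = 21
Supernet: 85.169.8.0/21


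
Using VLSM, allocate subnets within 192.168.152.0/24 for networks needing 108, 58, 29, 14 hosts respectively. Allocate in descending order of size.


108 hosts -> /25 (126 usable): 192.168.152.0/25
58 hosts -> /26 (62 usable): 192.168.152.128/26
29 hosts -> /27 (30 usable): 192.168.152.192/27
14 hosts -> /28 (14 usable): 192.168.152.224/28
Allocation: 192.168.152.0/25 (108 hosts, 126 usable); 192.168.152.128/26 (58 hosts, 62 usable); 192.168.152.192/27 (29 hosts, 30 usable); 192.168.152.224/28 (14 hosts, 14 usable)


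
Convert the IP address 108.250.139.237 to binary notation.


108 = 01101100
250 = 11111010
139 = 10001011
237 = 11101101
Binary: 01101100.11111010.10001011.11101101


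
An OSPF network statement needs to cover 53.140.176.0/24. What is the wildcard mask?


Subnet mask: 255.255.255.0
Wildcard = 255.255.255.255 - subnet mask
255 - 255 = 0
255 - 255 = 0
255 - 255 = 0
255 - 0 = 255
Wildcard: 0.0.0.255


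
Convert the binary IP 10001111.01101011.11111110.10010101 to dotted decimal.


10001111 = 143
01101011 = 107
11111110 = 254
10010101 = 149
IP: 143.107.254.149


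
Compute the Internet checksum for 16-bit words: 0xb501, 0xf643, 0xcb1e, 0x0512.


Sum all words (with carry folding):
+ 0xb501 = 0xb501
+ 0xf643 = 0xab45
+ 0xcb1e = 0x7664
+ 0x0512 = 0x7b76
One's complement: ~0x7b76
Checksum = 0x8489


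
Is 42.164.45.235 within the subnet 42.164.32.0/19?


Subnet network: 42.164.32.0
Test IP AND mask: 42.164.32.0
Yes, 42.164.45.235 is in 42.164.32.0/19


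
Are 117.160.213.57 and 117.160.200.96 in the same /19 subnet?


Mask: 255.255.224.0
117.160.213.57 AND mask = 117.160.192.0
117.160.200.96 AND mask = 117.160.192.0
Yes, same subnet (117.160.192.0)


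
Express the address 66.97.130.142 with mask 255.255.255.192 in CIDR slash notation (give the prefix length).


Binary: 11111111.11111111.11111111.11000000
Count leading 1s
Prefix: /26


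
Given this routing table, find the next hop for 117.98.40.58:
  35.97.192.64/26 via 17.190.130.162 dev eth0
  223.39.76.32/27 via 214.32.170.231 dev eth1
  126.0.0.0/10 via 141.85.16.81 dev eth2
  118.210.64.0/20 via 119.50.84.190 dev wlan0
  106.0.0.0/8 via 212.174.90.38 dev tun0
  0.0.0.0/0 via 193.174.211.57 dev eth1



Longest prefix match for 117.98.40.58:
  /26 35.97.192.64: no
  /27 223.39.76.32: no
  /10 126.0.0.0: no
  /20 118.210.64.0: no
  /8 106.0.0.0: no
  /0 0.0.0.0: MATCH
Selected: next-hop 193.174.211.57 via eth1 (matched /0)


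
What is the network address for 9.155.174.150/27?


IP:   00001001.10011011.10101110.10010110
Mask: 11111111.11111111.11111111.11100000
AND operation:
Net:  00001001.10011011.10101110.10000000
Network: 9.155.174.128/27


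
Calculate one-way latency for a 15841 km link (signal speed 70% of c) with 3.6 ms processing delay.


Speed = 0.7 * 3e5 km/s = 210000 km/s
Propagation delay = 15841 / 210000 = 0.0754 s = 75.4333 ms
Processing delay = 3.6 ms
Total one-way latency = 79.0333 ms


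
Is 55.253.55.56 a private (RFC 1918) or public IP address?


RFC 1918 private ranges:
  10.0.0.0/8 (10.0.0.0 - 10.255.255.255)
  172.16.0.0/12 (172.16.0.0 - 172.31.255.255)
  192.168.0.0/16 (192.168.0.0 - 192.168.255.255)
Public (not in any RFC 1918 range)


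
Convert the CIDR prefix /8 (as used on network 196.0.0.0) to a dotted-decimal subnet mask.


/8 means 8 network bits, 24 host bits
Binary: 11111111000000000000000000000000
Mask: 255.0.0.0


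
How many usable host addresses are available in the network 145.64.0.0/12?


Host bits = 32 - 12 = 20
Total addresses = 2^20 = 1048576
Usable = total - 2 (network and broadcast)
Usable hosts: 1048574


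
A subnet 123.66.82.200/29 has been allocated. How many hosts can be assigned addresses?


Host bits = 32 - 29 = 3
Total addresses = 2^3 = 8
Usable = total - 2 (network and broadcast)
Usable hosts: 6


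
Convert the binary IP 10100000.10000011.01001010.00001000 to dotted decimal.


10100000 = 160
10000011 = 131
01001010 = 74
00001000 = 8
IP: 160.131.74.8


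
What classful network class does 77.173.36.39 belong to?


First octet: 77
Binary: 01001101
0xxxxxxx -> Class A (1-126)
Class A, default mask 255.0.0.0 (/8)


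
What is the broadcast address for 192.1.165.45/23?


Network: 192.1.164.0/23
Host bits = 9
Set all host bits to 1:
Broadcast: 192.1.165.255


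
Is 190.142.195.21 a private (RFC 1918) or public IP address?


RFC 1918 private ranges:
  10.0.0.0/8 (10.0.0.0 - 10.255.255.255)
  172.16.0.0/12 (172.16.0.0 - 172.31.255.255)
  192.168.0.0/16 (192.168.0.0 - 192.168.255.255)
Public (not in any RFC 1918 range)


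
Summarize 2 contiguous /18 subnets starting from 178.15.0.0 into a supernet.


Original prefix: /18
Number of subnets: 2 = 2^1
New prefix = 18 - 1 = 17
Supernet: 178.15.0.0/17


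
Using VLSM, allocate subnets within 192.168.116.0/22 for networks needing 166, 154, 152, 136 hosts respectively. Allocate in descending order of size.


166 hosts -> /24 (254 usable): 192.168.116.0/24
154 hosts -> /24 (254 usable): 192.168.117.0/24
152 hosts -> /24 (254 usable): 192.168.118.0/24
136 hosts -> /24 (254 usable): 192.168.119.0/24
Allocation: 192.168.116.0/24 (166 hosts, 254 usable); 192.168.117.0/24 (154 hosts, 254 usable); 192.168.118.0/24 (152 hosts, 254 usable); 192.168.119.0/24 (136 hosts, 254 usable)


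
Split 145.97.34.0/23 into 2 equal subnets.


New prefix = 23 + 1 = 24
Each subnet has 256 addresses
  145.97.34.0/24
  145.97.35.0/24
Subnets: 145.97.34.0/24, 145.97.35.0/24


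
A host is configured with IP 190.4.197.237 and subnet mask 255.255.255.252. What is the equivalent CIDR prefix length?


Binary: 11111111.11111111.11111111.11111100
Count leading 1s
Prefix: /30


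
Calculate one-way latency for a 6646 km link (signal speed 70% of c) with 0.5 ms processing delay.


Speed = 0.7 * 3e5 km/s = 210000 km/s
Propagation delay = 6646 / 210000 = 0.0316 s = 31.6476 ms
Processing delay = 0.5 ms
Total one-way latency = 32.1476 ms


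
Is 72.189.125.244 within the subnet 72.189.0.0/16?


Subnet network: 72.189.0.0
Test IP AND mask: 72.189.0.0
Yes, 72.189.125.244 is in 72.189.0.0/16


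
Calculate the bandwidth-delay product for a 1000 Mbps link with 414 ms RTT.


BDP = bandwidth * RTT
= 1000 Mbps * 414 ms
= 1000 * 1e6 * 414 / 1000 bits
= 414000000 bits
= 51750000 bytes
= 50537.1094 KB
BDP = 414000000 bits (51750000 bytes)


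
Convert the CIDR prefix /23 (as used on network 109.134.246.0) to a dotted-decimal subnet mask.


/23 means 23 network bits, 9 host bits
Binary: 11111111111111111111111000000000
Mask: 255.255.254.0


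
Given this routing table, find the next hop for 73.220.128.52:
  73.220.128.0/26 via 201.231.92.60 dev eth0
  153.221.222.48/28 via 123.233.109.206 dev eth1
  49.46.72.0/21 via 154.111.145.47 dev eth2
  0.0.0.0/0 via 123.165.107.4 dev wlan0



Longest prefix match for 73.220.128.52:
  /26 73.220.128.0: MATCH
  /28 153.221.222.48: no
  /21 49.46.72.0: no
  /0 0.0.0.0: MATCH
Selected: next-hop 201.231.92.60 via eth0 (matched /26)


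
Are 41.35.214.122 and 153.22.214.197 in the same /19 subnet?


Mask: 255.255.224.0
41.35.214.122 AND mask = 41.35.192.0
153.22.214.197 AND mask = 153.22.192.0
No, different subnets (41.35.192.0 vs 153.22.192.0)


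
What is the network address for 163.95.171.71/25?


IP:   10100011.01011111.10101011.01000111
Mask: 11111111.11111111.11111111.10000000
AND operation:
Net:  10100011.01011111.10101011.00000000
Network: 163.95.171.0/25


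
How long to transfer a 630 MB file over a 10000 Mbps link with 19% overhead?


Effective throughput = 10000 * (1 - 19/100) = 8100.0 Mbps
File size in Mb = 630 * 8 = 5040 Mb
Time = 5040 / 8100.0
Time = 0.6222 seconds


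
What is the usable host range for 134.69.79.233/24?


Network: 134.69.79.0
Broadcast: 134.69.79.255
First usable = network + 1
Last usable = broadcast - 1
Range: 134.69.79.1 to 134.69.79.254


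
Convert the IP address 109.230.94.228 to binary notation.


109 = 01101101
230 = 11100110
94 = 01011110
228 = 11100100
Binary: 01101101.11100110.01011110.11100100
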